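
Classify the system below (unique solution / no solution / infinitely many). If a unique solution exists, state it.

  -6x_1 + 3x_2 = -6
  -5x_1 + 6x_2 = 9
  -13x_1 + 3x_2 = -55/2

no solution

Row-reduce:
R1 ← R1 / (-6).
R2 ← R2 + 5·R1.
R3 ← R3 + 13·R1.
R2 ← R2 / (7/2).
R1 ← R1 + 1/2·R2.
R3 ← R3 + 7/2·R2.
Row 3 reduces to 0 = -1/2, a contradiction. The system is inconsistent.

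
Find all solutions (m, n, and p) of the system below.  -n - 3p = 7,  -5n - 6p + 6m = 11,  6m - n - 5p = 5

Row-reduce the augmented matrix:
Swap R1 and R2.
R1 ← R1 / (6).
R3 ← R3 − 6·R1.
R2 ← R2 / (-1).
R1 ← R1 + 5/6·R2.
R3 ← R3 − 4·R2.
R3 ← R3 / (-11).
R1 ← R1 − 3/2·R3.
R2 ← R2 − 3·R3.
Reading off the reduced rows gives m = -1, n = -1, p = -2.

m = -1, n = -1, p = -2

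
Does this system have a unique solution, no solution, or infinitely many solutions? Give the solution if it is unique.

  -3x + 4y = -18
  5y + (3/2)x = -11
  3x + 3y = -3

Row-reduce:
R1 ← R1 / (-3).
R2 ← R2 − 3/2·R1.
R3 ← R3 − 3·R1.
R2 ← R2 / (7).
R1 ← R1 + 4/3·R2.
R3 ← R3 − 7·R2.
Row 3 reduces to 0 = -1, a contradiction. The system is inconsistent.

no solution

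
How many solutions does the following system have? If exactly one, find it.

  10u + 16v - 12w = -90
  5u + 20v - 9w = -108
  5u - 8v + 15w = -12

Row-reduce the augmented matrix:
R1 ← R1 / (10).
R2 ← R2 − 5·R1.
R3 ← R3 − 5·R1.
R2 ← R2 / (12).
R1 ← R1 − 8/5·R2.
R3 ← R3 + 16·R2.
R3 ← R3 / (17).
R1 ← R1 + 4/5·R3.
R2 ← R2 + 1/4·R3.
Reading off the reduced rows gives u = -3, v = -6, w = -3.

u = -3, v = -6, w = -3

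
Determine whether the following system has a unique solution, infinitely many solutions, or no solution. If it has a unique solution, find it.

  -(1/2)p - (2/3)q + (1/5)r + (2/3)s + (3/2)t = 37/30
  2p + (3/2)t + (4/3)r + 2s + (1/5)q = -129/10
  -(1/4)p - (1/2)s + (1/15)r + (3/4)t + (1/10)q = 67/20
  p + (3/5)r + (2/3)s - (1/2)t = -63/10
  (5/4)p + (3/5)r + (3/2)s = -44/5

Row-reduce:
R1 ← R1 / (-1/2).
R2 ← R2 − 2·R1.
R3 ← R3 + 1/4·R1.
R4 ← R4 − 1·R1.
R5 ← R5 − 5/4·R1.
R2 ← R2 / (-37/15).
R1 ← R1 − 4/3·R2.
R3 ← R3 − 13/30·R2.
R4 ← R4 + 4/3·R2.
R5 ← R5 + 5/3·R2.
R3 ← R3 / (379/1110).
R1 ← R1 − 418/555·R3.
R2 ← R2 + 32/37·R3.
R4 ← R4 + 17/111·R3.
R5 ← R5 + 379/1110·R3.
R4 ← R4 / (-601/1137).
R1 ← R1 − 462/379·R4.
R2 ← R2 + 730/379·R4.
R3 ← R3 + 15/379·R4.
Row 5 reduces to 0 = 1, a contradiction. The system is inconsistent.

no solution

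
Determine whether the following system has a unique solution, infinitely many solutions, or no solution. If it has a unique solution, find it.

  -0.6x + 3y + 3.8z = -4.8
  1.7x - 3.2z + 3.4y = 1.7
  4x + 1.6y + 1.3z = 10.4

Row-reduce the augmented matrix:
R1 ← R1 / (-3/5).
R2 ← R2 − 17/10·R1.
R3 ← R3 − 4·R1.
R2 ← R2 / (119/10).
R1 ← R1 + 5·R2.
R3 ← R3 − 108/5·R2.
R3 ← R3 / (46049/3570).
R1 ← R1 + 1126/357·R3.
R2 ← R2 − 227/357·R3.
Reading off the reduced rows gives x = 3, y = -1, z = 0.

x = 3, y = -1, z = 0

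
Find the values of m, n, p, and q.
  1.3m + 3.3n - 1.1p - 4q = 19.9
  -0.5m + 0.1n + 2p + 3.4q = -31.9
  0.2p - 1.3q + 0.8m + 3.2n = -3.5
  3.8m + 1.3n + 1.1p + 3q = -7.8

m = 5, n = -4, p = -6, q = -5

Row-reduce the augmented matrix:
R1 ← R1 / (13/10).
R2 ← R2 + 1/2·R1.
R3 ← R3 − 4/5·R1.
R4 ← R4 − 19/5·R1.
R2 ← R2 / (89/65).
R1 ← R1 − 33/13·R2.
R3 ← R3 − 76/65·R2.
R4 ← R4 + 217/26·R2.
R3 ← R3 / (-209/445).
R1 ← R1 + 671/178·R3.
R2 ← R2 − 205/178·R3.
R4 ← R4 − 24791/1780·R3.
R4 ← R4 / (111561/8360).
R1 ← R1 + 235/76·R4.
R2 ← R2 − 259/836·R4.
R3 ← R3 − 381/418·R4.
Reading off the reduced rows gives m = 5, n = -4, p = -6, q = -5.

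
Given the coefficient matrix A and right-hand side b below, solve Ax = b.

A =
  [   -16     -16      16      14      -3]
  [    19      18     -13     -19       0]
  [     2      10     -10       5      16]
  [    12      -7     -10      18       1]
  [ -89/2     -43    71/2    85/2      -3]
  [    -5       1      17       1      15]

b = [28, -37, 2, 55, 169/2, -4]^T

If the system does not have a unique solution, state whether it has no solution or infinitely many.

no solution

Row-reduce:
R1 ← R1 / (-16).
R2 ← R2 − 19·R1.
R3 ← R3 − 2·R1.
R4 ← R4 − 12·R1.
R5 ← R5 + 89/2·R1.
R6 ← R6 + 5·R1.
R2 ← R2 / (-1).
R1 ← R1 − 1·R2.
R3 ← R3 − 8·R2.
R4 ← R4 + 19·R2.
R5 ← R5 − 3/2·R2.
R6 ← R6 − 6·R2.
R3 ← R3 / (40).
R1 ← R1 − 5·R3.
R2 ← R2 + 6·R3.
R4 ← R4 + 112·R3.
R6 ← R6 − 48·R3.
R4 ← R4 / (1573/40).
R1 ← R1 + 55/32·R4.
R2 ← R2 − 43/80·R4.
R3 ← R3 + 49/160·R4.
R6 ← R6 + 117/40·R4.
Swap R5 and R6.
R5 ← R5 / (135/11).
R1 ← R1 + 7/16·R5.
R2 ← R2 − 107/88·R5.
R3 ← R3 + 15/176·R5.
R4 ← R4 − 17/22·R5.
Row 6 reduces to 0 = 1, a contradiction. The system is inconsistent.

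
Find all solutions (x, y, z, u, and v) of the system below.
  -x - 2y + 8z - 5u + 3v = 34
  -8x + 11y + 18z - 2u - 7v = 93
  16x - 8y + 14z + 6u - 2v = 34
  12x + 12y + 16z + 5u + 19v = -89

Row-reduce:
R1 ← R1 / (-1).
R2 ← R2 + 8·R1.
R3 ← R3 − 16·R1.
R4 ← R4 − 12·R1.
R2 ← R2 / (27).
R1 ← R1 − 2·R2.
R3 ← R3 + 40·R2.
R4 ← R4 + 12·R2.
R3 ← R3 / (1994/27).
R1 ← R1 + 124/27·R3.
R2 ← R2 + 46/27·R3.
R4 ← R4 − 824/9·R3.
R4 ← R4 / (-16115/997).
R1 ← R1 − 1081/997·R4.
R2 ← R2 − 996/997·R4.
R3 ← R3 + 239/997·R4.
Rank is 4 with 5 unknowns, leaving v free.

infinitely many solutions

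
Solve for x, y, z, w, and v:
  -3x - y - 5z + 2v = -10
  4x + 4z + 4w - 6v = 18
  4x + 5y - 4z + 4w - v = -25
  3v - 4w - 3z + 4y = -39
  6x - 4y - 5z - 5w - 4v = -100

x = -6, y = 0, z = 6, w = 6, v = 1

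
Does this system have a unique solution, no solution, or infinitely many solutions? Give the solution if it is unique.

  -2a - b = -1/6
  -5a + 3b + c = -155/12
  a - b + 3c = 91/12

a = 4/3, b = -5/2, c = 5/4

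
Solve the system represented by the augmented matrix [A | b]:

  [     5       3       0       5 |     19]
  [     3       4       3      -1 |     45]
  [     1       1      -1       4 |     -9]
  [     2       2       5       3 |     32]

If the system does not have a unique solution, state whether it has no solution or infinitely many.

x_1 = 5, x_2 = 3, x_3 = 5, x_4 = -3

Row-reduce the augmented matrix:
R1 ← R1 / (5).
R2 ← R2 − 3·R1.
R3 ← R3 − 1·R1.
R4 ← R4 − 2·R1.
R2 ← R2 / (11/5).
R1 ← R1 − 3/5·R2.
R3 ← R3 − 2/5·R2.
R4 ← R4 − 4/5·R2.
R3 ← R3 / (-17/11).
R1 ← R1 + 9/11·R3.
R2 ← R2 − 15/11·R3.
R4 ← R4 − 43/11·R3.
R4 ← R4 / (202/17).
R1 ← R1 − 2/17·R4.
R2 ← R2 − 25/17·R4.
R3 ← R3 + 41/17·R4.
Reading off the reduced rows gives x_1 = 5, x_2 = 3, x_3 = 5, x_4 = -3.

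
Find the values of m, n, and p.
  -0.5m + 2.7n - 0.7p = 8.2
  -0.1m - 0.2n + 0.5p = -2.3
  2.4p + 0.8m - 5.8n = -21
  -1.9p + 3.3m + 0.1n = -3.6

Row-reduce the augmented matrix:
R1 ← R1 / (-1/2).
R2 ← R2 + 1/10·R1.
R3 ← R3 − 4/5·R1.
R4 ← R4 − 33/10·R1.
R2 ← R2 / (-37/50).
R1 ← R1 + 27/5·R2.
R3 ← R3 + 37/25·R2.
R4 ← R4 − 448/25·R2.
Swap R3 and R4.
R3 ← R3 / (1661/185).
R1 ← R1 + 121/37·R3.
R2 ← R2 + 32/37·R3.
R4 reduces to 0 = 0, so the extra equation is consistent.
Reading off the reduced rows gives m = -4, n = 1, p = -5.

m = -4, n = 1, p = -5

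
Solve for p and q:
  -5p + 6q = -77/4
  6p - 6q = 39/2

Row-reduce the augmented matrix:
R1 ← R1 / (-5).
R2 ← R2 − 6·R1.
R2 ← R2 / (6/5).
R1 ← R1 + 6/5·R2.
Reading off the reduced rows gives p = 1/4, q = -3.

p = 1/4, q = -3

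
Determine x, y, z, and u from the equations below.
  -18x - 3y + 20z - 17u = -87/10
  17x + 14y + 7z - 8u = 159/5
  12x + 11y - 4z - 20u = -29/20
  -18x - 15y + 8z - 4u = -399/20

Row-reduce the augmented matrix:
R1 ← R1 / (-18).
R2 ← R2 − 17·R1.
R3 ← R3 − 12·R1.
R4 ← R4 + 18·R1.
R2 ← R2 / (67/6).
R1 ← R1 − 1/6·R2.
R3 ← R3 − 9·R2.
R4 ← R4 + 12·R2.
R3 ← R3 / (-2318/201).
R1 ← R1 + 301/201·R3.
R2 ← R2 − 466/201·R3.
R4 ← R4 − 1060/67·R3.
R4 ← R4 / (-33887/1159).
R1 ← R1 − 6617/2318·R4.
R2 ← R2 + 5280/1159·R4.
R3 ← R3 − 2401/2318·R4.
Reading off the reduced rows gives x = 7/5, y = 1/4, z = 3/2, u = 3/4.

x = 7/5, y = 1/4, z = 3/2, u = 3/4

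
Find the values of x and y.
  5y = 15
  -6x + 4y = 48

x = -6, y = 3

Row-reduce the augmented matrix:
Swap R1 and R2.
R1 ← R1 / (-6).
R2 ← R2 / (5).
R1 ← R1 + 2/3·R2.
Reading off the reduced rows gives x = -6, y = 3.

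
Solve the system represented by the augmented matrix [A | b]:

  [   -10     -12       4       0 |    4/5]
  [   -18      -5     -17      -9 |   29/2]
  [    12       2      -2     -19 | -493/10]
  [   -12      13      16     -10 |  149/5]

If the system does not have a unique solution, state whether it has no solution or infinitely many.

Row-reduce the augmented matrix:
R1 ← R1 / (-10).
R2 ← R2 + 18·R1.
R3 ← R3 − 12·R1.
R4 ← R4 + 12·R1.
R2 ← R2 / (83/5).
R1 ← R1 − 6/5·R2.
R3 ← R3 + 62/5·R2.
R4 ← R4 − 137/5·R2.
R3 ← R3 / (-1268/83).
R1 ← R1 − 112/83·R3.
R2 ← R2 + 121/83·R3.
R4 ← R4 − 4245/83·R3.
R4 ← R4 / (-103037/1268).
R1 ← R1 + 514/317·R4.
R2 ← R2 − 2425/1268·R4.
R3 ← R3 − 2135/1268·R4.
Reading off the reduced rows gives x_1 = -2, x_2 = 8/5, x_3 = 0, x_4 = 3/2.

x_1 = -2, x_2 = 8/5, x_3 = 0, x_4 = 3/2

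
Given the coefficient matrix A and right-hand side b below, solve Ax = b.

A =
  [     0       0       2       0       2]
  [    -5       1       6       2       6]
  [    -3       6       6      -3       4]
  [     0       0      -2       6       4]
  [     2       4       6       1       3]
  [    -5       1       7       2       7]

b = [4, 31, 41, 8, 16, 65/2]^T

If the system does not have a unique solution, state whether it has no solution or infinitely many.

Row-reduce:
Swap R1 and R2.
R1 ← R1 / (-5).
R3 ← R3 + 3·R1.
R5 ← R5 − 2·R1.
R6 ← R6 + 5·R1.
Swap R2 and R3.
R2 ← R2 / (27/5).
R1 ← R1 + 1/5·R2.
R5 ← R5 − 22/5·R2.
R3 ← R3 / (2).
R1 ← R1 + 10/9·R3.
R2 ← R2 − 4/9·R3.
R4 ← R4 + 2·R3.
R5 ← R5 − 58/9·R3.
R6 ← R6 − 1·R3.
R4 ← R4 / (6).
R1 ← R1 + 5/9·R4.
R2 ← R2 + 7/9·R4.
R5 ← R5 − 47/9·R4.
R5 ← R5 / (-178/27).
R1 ← R1 − 13/27·R5.
R2 ← R2 − 11/27·R5.
R3 ← R3 − 1·R5.
R4 ← R4 − 1·R5.
Row 6 reduces to 0 = -1/2, a contradiction. The system is inconsistent.

no solution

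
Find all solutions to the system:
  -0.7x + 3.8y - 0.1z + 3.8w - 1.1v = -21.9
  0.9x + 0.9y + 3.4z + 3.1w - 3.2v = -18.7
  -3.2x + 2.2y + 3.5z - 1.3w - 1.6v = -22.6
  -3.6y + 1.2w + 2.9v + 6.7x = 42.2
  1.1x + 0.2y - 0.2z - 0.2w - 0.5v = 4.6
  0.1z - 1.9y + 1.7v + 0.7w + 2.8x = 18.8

x = 5, y = -1, z = -1, w = -3, v = 3

Row-reduce the augmented matrix:
R1 ← R1 / (-7/10).
R2 ← R2 − 9/10·R1.
R3 ← R3 + 16/5·R1.
R4 ← R4 − 67/10·R1.
R5 ← R5 − 11/10·R1.
R6 ← R6 − 14/5·R1.
R2 ← R2 / (81/14).
R1 ← R1 + 38/7·R2.
R3 ← R3 + 531/35·R2.
R4 ← R4 − 1147/35·R2.
R5 ← R5 − 216/35·R2.
R6 ← R6 − 133/10·R2.
R3 ← R3 / (5641/450).
R1 ← R1 − 1301/405·R3.
R2 ← R2 − 229/405·R3.
R4 ← R4 + 78923/4050·R3.
R5 ← R5 + 577/150·R3.
R6 ← R6 + 15836/2025·R3.
R4 ← R4 / (-699619/169230).
R1 ← R1 − 25093/16923·R4.
R2 ← R2 − 21626/16923·R4.
R3 ← R3 − 1021/5641·R4.
R5 ← R5 + 23133/11282·R4.
R6 ← R6 + 88156/84615·R4.
R5 ← R5 / (-8609672/3498095).
R1 ← R1 − 886689/699619·R5.
R2 ← R2 − 803017/699619·R5.
R3 ← R3 + 989804/2098857·R5.
R4 ← R4 + 2552650/2098857·R5.
R6 ← R6 − 4304836/3498095·R5.
R6 reduces to 0 = 0, so the extra equation is consistent.
Reading off the reduced rows gives x = 5, y = -1, z = -1, w = -3, v = 3.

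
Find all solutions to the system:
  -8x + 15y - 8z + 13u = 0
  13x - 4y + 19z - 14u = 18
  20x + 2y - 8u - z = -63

infinitely many solutions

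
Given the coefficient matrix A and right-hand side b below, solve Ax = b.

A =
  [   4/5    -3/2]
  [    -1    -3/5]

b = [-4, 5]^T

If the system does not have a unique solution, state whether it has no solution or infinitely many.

x_1 = -5, x_2 = 0

From equation 2: x_1 = -5 − 3/5·x_2.
Substitute into equation 1 and solve: x_2 = 0.
Then x_1 = -5.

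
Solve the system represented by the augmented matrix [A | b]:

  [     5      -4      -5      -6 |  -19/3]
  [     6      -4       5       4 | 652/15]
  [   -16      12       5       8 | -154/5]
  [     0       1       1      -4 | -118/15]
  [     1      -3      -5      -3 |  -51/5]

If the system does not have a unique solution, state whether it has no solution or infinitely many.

x_1 = 9/5, x_2 = -8/3, x_3 = 14/5, x_4 = 2

Row-reduce the augmented matrix:
R1 ← R1 / (5).
R2 ← R2 − 6·R1.
R3 ← R3 + 16·R1.
R5 ← R5 − 1·R1.
R2 ← R2 / (4/5).
R1 ← R1 + 4/5·R2.
R3 ← R3 + 4/5·R2.
R4 ← R4 − 1·R2.
R5 ← R5 + 11/5·R2.
Swap R3 and R4.
R3 ← R3 / (-51/4).
R1 ← R1 − 10·R3.
R2 ← R2 − 55/4·R3.
R5 ← R5 − 105/4·R3.
Swap R4 and R5.
R4 ← R4 / (-137/17).
R1 ← R1 + 70/17·R4.
R2 ← R2 + 92/17·R4.
R3 ← R3 − 24/17·R4.
R5 reduces to 0 = 0, so the extra equation is consistent.
Reading off the reduced rows gives x_1 = 9/5, x_2 = -8/3, x_3 = 14/5, x_4 = 2.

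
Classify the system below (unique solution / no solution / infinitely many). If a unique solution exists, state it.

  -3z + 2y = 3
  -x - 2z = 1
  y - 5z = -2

Row-reduce the augmented matrix:
Swap R1 and R2.
R1 ← R1 / (-1).
R2 ← R2 / (2).
R3 ← R3 − 1·R2.
R3 ← R3 / (-7/2).
R1 ← R1 − 2·R3.
R2 ← R2 + 3/2·R3.
Reading off the reduced rows gives x = -3, y = 3, z = 1.

x = -3, y = 3, z = 1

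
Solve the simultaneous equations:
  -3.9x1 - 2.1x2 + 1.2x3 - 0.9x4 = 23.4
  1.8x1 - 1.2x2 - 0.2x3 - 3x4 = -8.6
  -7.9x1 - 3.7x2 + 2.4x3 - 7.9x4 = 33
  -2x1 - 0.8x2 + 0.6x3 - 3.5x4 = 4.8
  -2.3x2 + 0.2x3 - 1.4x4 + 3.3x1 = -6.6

Row-reduce the augmented matrix:
R1 ← R1 / (-39/10).
R2 ← R2 − 9/5·R1.
R3 ← R3 + 79/10·R1.
R4 ← R4 + 2·R1.
R5 ← R5 − 33/10·R1.
R2 ← R2 / (-141/65).
R1 ← R1 − 7/13·R2.
R3 ← R3 − 36/65·R2.
R4 ← R4 − 18/65·R2.
R5 ← R5 + 53/13·R2.
R3 ← R3 / (14/235).
R1 ← R1 + 31/141·R3.
R2 ← R2 + 23/141·R3.
R4 ← R4 − 7/235·R3.
R5 ← R5 − 388/705·R3.
Swap R4 and R5.
R4 ← R4 / (2875/42).
R1 ← R1 + 1103/42·R4.
R2 ← R2 + 733/42·R4.
R3 ← R3 + 1633/14·R4.
R5 reduces to 0 = 0, so the extra equation is consistent.
Reading off the reduced rows gives x1 = -4, x2 = -4, x3 = 1, x4 = 2.

x1 = -4, x2 = -4, x3 = 1, x4 = 2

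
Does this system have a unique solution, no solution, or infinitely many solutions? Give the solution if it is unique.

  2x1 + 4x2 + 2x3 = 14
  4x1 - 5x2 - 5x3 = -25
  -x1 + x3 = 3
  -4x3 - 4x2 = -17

no solution

Row-reduce:
R1 ← R1 / (2).
R2 ← R2 − 4·R1.
R3 ← R3 + 1·R1.
R2 ← R2 / (-13).
R1 ← R1 − 2·R2.
R3 ← R3 − 2·R2.
R4 ← R4 + 4·R2.
R3 ← R3 / (8/13).
R1 ← R1 + 5/13·R3.
R2 ← R2 − 9/13·R3.
R4 ← R4 + 16/13·R3.
Row 4 reduces to 0 = 3, a contradiction. The system is inconsistent.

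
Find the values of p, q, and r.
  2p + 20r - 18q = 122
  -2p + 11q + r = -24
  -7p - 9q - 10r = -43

p = 3, q = -2, r = 4

Row-reduce the augmented matrix:
R1 ← R1 / (2).
R2 ← R2 + 2·R1.
R3 ← R3 + 7·R1.
R2 ← R2 / (-7).
R1 ← R1 + 9·R2.
R3 ← R3 + 72·R2.
R3 ← R3 / (-156).
R1 ← R1 + 17·R3.
R2 ← R2 + 3·R3.
Reading off the reduced rows gives p = 3, q = -2, r = 4.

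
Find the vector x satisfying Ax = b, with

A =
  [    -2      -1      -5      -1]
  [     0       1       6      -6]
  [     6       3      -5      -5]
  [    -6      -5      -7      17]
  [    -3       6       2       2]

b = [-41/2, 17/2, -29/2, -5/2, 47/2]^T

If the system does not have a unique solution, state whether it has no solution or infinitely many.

Row-reduce the augmented matrix:
R1 ← R1 / (-2).
R3 ← R3 − 6·R1.
R4 ← R4 + 6·R1.
R5 ← R5 + 3·R1.
R1 ← R1 − 1/2·R2.
R4 ← R4 + 2·R2.
R5 ← R5 − 15/2·R2.
R3 ← R3 / (-20).
R1 ← R1 + 1/2·R3.
R2 ← R2 − 6·R3.
R4 ← R4 − 20·R3.
R5 ← R5 + 71/2·R3.
Swap R4 and R5.
R4 ← R4 / (627/10).
R1 ← R1 − 37/10·R4.
R2 ← R2 + 42/5·R4.
R3 ← R3 − 2/5·R4.
R5 reduces to 0 = 0, so the extra equation is consistent.
Reading off the reduced rows gives x_1 = 1/2, x_2 = 5/2, x_3 = 3, x_4 = 2.

x_1 = 1/2, x_2 = 5/2, x_3 = 3, x_4 = 2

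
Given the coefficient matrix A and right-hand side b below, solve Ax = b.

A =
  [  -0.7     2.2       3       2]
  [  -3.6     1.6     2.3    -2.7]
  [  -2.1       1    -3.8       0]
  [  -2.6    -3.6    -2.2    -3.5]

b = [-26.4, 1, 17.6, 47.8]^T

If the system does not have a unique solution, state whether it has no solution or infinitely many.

x_1 = -4, x_2 = -6, x_3 = -4, x_4 = -2

Row-reduce the augmented matrix:
R1 ← R1 / (-7/10).
R2 ← R2 + 18/5·R1.
R3 ← R3 + 21/10·R1.
R4 ← R4 + 13/5·R1.
R2 ← R2 / (-68/7).
R1 ← R1 + 22/7·R2.
R3 ← R3 + 28/5·R2.
R4 ← R4 + 412/35·R2.
R3 ← R3 / (-4447/850).
R1 ← R1 + 13/340·R3.
R2 ← R2 − 919/680·R3.
R4 ← R4 − 2181/850·R3.
R4 ← R4 / (246177/44470).
R1 ← R1 − 5929/4447·R4.
R2 ← R2 − 15303/8894·R4.
R3 ← R3 + 1263/4447·R4.
Reading off the reduced rows gives x_1 = -4, x_2 = -6, x_3 = -4, x_4 = -2.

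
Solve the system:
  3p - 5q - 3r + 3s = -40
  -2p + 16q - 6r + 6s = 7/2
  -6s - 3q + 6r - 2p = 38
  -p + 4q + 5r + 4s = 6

Row-reduce:
R1 ← R1 / (3).
R2 ← R2 + 2·R1.
R3 ← R3 + 2·R1.
R4 ← R4 + 1·R1.
R2 ← R2 / (38/3).
R1 ← R1 + 5/3·R2.
R3 ← R3 + 19/3·R2.
R4 ← R4 − 7/3·R2.
Swap R3 and R4.
R3 ← R3 / (104/19).
R1 ← R1 + 39/19·R3.
R2 ← R2 + 12/19·R3.
Row 4 reduces to 0 = -1/4, a contradiction. The system is inconsistent.

no solution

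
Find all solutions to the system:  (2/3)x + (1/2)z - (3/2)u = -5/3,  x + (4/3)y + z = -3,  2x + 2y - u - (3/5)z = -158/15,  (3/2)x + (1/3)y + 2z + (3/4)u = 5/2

Row-reduce the augmented matrix:
R1 ← R1 / (2/3).
R2 ← R2 − 1·R1.
R3 ← R3 − 2·R1.
R4 ← R4 − 3/2·R1.
R2 ← R2 / (4/3).
R3 ← R3 − 2·R2.
R4 ← R4 − 1/3·R2.
R3 ← R3 / (-99/40).
R1 ← R1 − 3/4·R3.
R2 ← R2 − 3/16·R3.
R4 ← R4 − 13/16·R3.
R4 ← R4 / (1427/396).
R1 ← R1 + 73/33·R4.
R2 ← R2 − 56/33·R4.
R3 ← R3 + 5/99·R4.
Reading off the reduced rows gives x = -1, y = -3, z = 2, u = 4/3.

x = -1, y = -3, z = 2, u = 4/3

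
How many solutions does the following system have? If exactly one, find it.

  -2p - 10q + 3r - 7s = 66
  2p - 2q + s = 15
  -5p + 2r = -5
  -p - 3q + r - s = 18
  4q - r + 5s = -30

Row-reduce the augmented matrix:
R1 ← R1 / (-2).
R2 ← R2 − 2·R1.
R3 ← R3 + 5·R1.
R4 ← R4 + 1·R1.
R2 ← R2 / (-12).
R1 ← R1 − 5·R2.
R3 ← R3 − 25·R2.
R4 ← R4 − 2·R2.
R5 ← R5 − 4·R2.
R3 ← R3 / (3/4).
R1 ← R1 + 1/4·R3.
R2 ← R2 + 1/4·R3.
R4 ← R4 / (3/2).
R1 ← R1 − 8/3·R4.
R2 ← R2 − 13/6·R4.
R3 ← R3 − 20/3·R4.
R5 ← R5 − 3·R4.
R5 reduces to 0 = 0, so the extra equation is consistent.
Reading off the reduced rows gives p = 3, q = -5, r = 5, s = -1.

p = 3, q = -5, r = 5, s = -1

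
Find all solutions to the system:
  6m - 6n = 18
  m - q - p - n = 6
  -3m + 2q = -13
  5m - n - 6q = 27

m = 3, n = 0, p = -1, q = -2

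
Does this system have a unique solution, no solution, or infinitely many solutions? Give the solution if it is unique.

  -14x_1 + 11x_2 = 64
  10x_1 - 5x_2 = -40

Row-reduce the augmented matrix:
R1 ← R1 / (-14).
R2 ← R2 − 10·R1.
R2 ← R2 / (20/7).
R1 ← R1 + 11/14·R2.
Reading off the reduced rows gives x_1 = -3, x_2 = 2.

x_1 = -3, x_2 = 2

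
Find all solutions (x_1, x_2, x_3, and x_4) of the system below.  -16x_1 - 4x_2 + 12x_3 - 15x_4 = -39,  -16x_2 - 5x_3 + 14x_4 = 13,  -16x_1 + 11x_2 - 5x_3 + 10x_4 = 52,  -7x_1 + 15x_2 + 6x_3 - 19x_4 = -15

x_1 = -1, x_2 = 1, x_3 = -3, x_4 = 1

Row-reduce the augmented matrix:
R1 ← R1 / (-16).
R3 ← R3 + 16·R1.
R4 ← R4 + 7·R1.
R2 ← R2 / (-16).
R1 ← R1 − 1/4·R2.
R3 ← R3 − 15·R2.
R4 ← R4 − 67/4·R2.
R3 ← R3 / (-347/16).
R1 ← R1 + 53/64·R3.
R2 ← R2 − 5/16·R3.
R4 ← R4 + 287/64·R3.
R4 ← R4 / (-31449/5552).
R1 ← R1 + 1663/5552·R4.
R2 ← R2 + 113/347·R4.
R3 ← R3 + 610/347·R4.
Reading off the reduced rows gives x_1 = -1, x_2 = 1, x_3 = -3, x_4 = 1.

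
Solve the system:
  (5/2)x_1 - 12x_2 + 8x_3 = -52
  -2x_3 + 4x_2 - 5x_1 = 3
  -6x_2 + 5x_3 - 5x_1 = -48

Row-reduce:
R1 ← R1 / (5/2).
R2 ← R2 + 5·R1.
R3 ← R3 + 5·R1.
R2 ← R2 / (-20).
R1 ← R1 + 24/5·R2.
R3 ← R3 + 30·R2.
Row 3 reduces to 0 = -1/2, a contradiction. The system is inconsistent.

no solution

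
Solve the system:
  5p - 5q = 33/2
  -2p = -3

Row-reduce the augmented matrix:
R1 ← R1 / (5).
R2 ← R2 + 2·R1.
R2 ← R2 / (-2).
R1 ← R1 + 1·R2.
Reading off the reduced rows gives p = 3/2, q = -9/5.

p = 3/2, q = -9/5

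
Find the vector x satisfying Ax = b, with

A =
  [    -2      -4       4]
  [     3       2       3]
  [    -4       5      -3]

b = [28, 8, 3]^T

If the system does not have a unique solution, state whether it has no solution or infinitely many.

x_1 = -4, x_2 = 1, x_3 = 6

Row-reduce the augmented matrix:
R1 ← R1 / (-2).
R2 ← R2 − 3·R1.
R3 ← R3 + 4·R1.
R2 ← R2 / (-4).
R1 ← R1 − 2·R2.
R3 ← R3 − 13·R2.
R3 ← R3 / (73/4).
R1 ← R1 − 5/2·R3.
R2 ← R2 + 9/4·R3.
Reading off the reduced rows gives x_1 = -4, x_2 = 1, x_3 = 6.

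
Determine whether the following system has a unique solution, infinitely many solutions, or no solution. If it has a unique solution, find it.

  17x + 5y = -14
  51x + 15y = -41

Row-reduce:
R1 ← R1 / (17).
R2 ← R2 − 51·R1.
Row 2 reduces to 0 = 1, a contradiction. The system is inconsistent.

no solution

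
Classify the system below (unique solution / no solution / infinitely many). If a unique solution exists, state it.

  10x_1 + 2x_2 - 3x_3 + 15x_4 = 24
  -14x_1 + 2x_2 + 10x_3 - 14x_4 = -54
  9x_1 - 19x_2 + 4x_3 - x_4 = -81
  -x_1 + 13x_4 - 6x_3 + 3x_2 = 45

x_1 = 0, x_2 = 3, x_3 = -6, x_4 = 0

Row-reduce the augmented matrix:
R1 ← R1 / (10).
R2 ← R2 + 14·R1.
R3 ← R3 − 9·R1.
R4 ← R4 + 1·R1.
R2 ← R2 / (24/5).
R1 ← R1 − 1/5·R2.
R3 ← R3 + 104/5·R2.
R4 ← R4 − 16/5·R2.
R3 ← R3 / (191/6).
R1 ← R1 + 13/24·R3.
R2 ← R2 − 29/24·R3.
R4 ← R4 + 61/6·R3.
R4 ← R4 / (2844/191).
R1 ← R1 − 1129/764·R4.
R2 ← R2 − 655/764·R4.
R3 ← R3 − 95/191·R4.
Reading off the reduced rows gives x_1 = 0, x_2 = 3, x_3 = -6, x_4 = 0.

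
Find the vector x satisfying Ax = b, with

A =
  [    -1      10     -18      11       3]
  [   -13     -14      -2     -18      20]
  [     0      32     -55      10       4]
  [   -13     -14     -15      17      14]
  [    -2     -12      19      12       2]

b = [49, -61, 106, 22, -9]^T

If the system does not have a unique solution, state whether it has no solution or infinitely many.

Row-reduce:
R1 ← R1 / (-1).
R2 ← R2 + 13·R1.
R4 ← R4 + 13·R1.
R5 ← R5 + 2·R1.
R2 ← R2 / (-144).
R1 ← R1 + 10·R2.
R3 ← R3 − 32·R2.
R4 ← R4 + 144·R2.
R5 ← R5 + 32·R2.
R3 ← R3 / (-31/9).
R1 ← R1 − 17/9·R3.
R2 ← R2 + 29/18·R3.
R4 ← R4 + 13·R3.
R5 ← R5 − 31/9·R3.
R4 ← R4 / (4101/31).
R1 ← R1 + 3461/248·R4.
R2 ← R2 − 6535/496·R4.
R3 ← R3 − 232/31·R4.
Row 5 reduces to 0 = -1, a contradiction. The system is inconsistent.

no solution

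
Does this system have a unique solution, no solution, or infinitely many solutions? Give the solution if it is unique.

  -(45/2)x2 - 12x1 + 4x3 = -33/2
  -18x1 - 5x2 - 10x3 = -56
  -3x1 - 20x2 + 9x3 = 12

no solution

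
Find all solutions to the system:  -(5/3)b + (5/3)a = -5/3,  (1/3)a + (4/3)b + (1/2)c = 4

Row-reduce:
R1 ← R1 / (5/3).
R2 ← R2 − 1/3·R1.
R2 ← R2 / (5/3).
R1 ← R1 + 1·R2.
Rank is 2 with 3 unknowns, leaving c free.

infinitely many solutions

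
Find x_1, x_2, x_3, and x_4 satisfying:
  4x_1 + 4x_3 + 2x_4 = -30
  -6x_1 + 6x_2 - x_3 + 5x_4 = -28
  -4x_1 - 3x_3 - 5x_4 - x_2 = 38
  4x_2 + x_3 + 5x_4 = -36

Row-reduce the augmented matrix:
R1 ← R1 / (4).
R2 ← R2 + 6·R1.
R3 ← R3 + 4·R1.
R2 ← R2 / (6).
R3 ← R3 + 1·R2.
R4 ← R4 − 4·R2.
R3 ← R3 / (11/6).
R1 ← R1 − 1·R3.
R2 ← R2 − 5/6·R3.
R4 ← R4 + 7/3·R3.
R4 ← R4 / (-27/11).
R1 ← R1 − 31/22·R4.
R2 ← R2 − 23/11·R4.
R3 ← R3 + 10/11·R4.
Reading off the reduced rows gives x_1 = -1, x_2 = -4, x_3 = -5, x_4 = -3.

x_1 = -1, x_2 = -4, x_3 = -5, x_4 = -3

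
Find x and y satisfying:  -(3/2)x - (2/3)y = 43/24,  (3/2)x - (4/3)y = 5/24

x = -3/4, y = -1

Row-reduce the augmented matrix:
R1 ← R1 / (-3/2).
R2 ← R2 − 3/2·R1.
R2 ← R2 / (-2).
R1 ← R1 − 4/9·R2.
Reading off the reduced rows gives x = -3/4, y = -1.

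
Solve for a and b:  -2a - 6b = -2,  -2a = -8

Row-reduce the augmented matrix:
R1 ← R1 / (-2).
R2 ← R2 + 2·R1.
R2 ← R2 / (6).
R1 ← R1 − 3·R2.
Reading off the reduced rows gives a = 4, b = -1.

a = 4, b = -1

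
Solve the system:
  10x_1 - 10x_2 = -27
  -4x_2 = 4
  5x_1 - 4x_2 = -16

no solution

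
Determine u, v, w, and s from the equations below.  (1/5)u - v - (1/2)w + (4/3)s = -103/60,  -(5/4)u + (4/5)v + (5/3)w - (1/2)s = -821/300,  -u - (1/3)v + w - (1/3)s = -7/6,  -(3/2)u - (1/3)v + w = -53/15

Row-reduce the augmented matrix:
R1 ← R1 / (1/5).
R2 ← R2 + 5/4·R1.
R3 ← R3 + 1·R1.
R4 ← R4 + 3/2·R1.
R2 ← R2 / (-109/20).
R1 ← R1 + 5·R2.
R3 ← R3 + 16/3·R2.
R4 ← R4 + 47/6·R2.
R3 ← R3 / (-143/1962).
R1 ← R1 + 380/327·R3.
R2 ← R2 − 175/654·R3.
R4 ← R4 + 1283/1962·R3.
R4 ← R4 / (4588/429).
R1 ← R1 − 8890/429·R4.
R2 ← R2 + 905/143·R4.
R3 ← R3 − 2614/143·R4.
Reading off the reduced rows gives u = 3, v = -7/5, w = 1/2, s = -13/5.

u = 3, v = -7/5, w = 1/2, s = -13/5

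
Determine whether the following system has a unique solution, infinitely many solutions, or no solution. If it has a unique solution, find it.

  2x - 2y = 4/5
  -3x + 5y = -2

Row-reduce the augmented matrix:
R1 ← R1 / (2).
R2 ← R2 + 3·R1.
R2 ← R2 / (2).
R1 ← R1 + 1·R2.
Reading off the reduced rows gives x = 0, y = -2/5.

x = 0, y = -2/5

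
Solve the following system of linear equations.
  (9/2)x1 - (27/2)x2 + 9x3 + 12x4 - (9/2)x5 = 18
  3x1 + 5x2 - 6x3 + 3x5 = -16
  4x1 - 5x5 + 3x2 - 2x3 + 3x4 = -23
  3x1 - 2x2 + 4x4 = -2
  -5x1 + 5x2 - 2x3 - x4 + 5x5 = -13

Row-reduce:
R1 ← R1 / (9/2).
R2 ← R2 − 3·R1.
R3 ← R3 − 4·R1.
R4 ← R4 − 3·R1.
R5 ← R5 + 5·R1.
R2 ← R2 / (14).
R1 ← R1 + 3·R2.
R3 ← R3 − 15·R2.
R4 ← R4 − 7·R2.
R5 ← R5 + 10·R2.
R3 ← R3 / (20/7).
R1 ← R1 + 4/7·R3.
R2 ← R2 + 6/7·R3.
R5 ← R5 + 4/7·R3.
Swap R4 and R5.
R4 ← R4 / (34/5).
R1 ← R1 − 17/15·R4.
R2 ← R2 + 3/10·R4.
R3 ← R3 − 19/60·R4.
Rank is 4 with 5 unknowns, leaving x5 free.

infinitely many solutions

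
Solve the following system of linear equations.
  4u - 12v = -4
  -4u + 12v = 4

Row-reduce:
R1 ← R1 / (4).
R2 ← R2 + 4·R1.
Rank is 1 with 2 unknowns, leaving v free.

infinitely many solutions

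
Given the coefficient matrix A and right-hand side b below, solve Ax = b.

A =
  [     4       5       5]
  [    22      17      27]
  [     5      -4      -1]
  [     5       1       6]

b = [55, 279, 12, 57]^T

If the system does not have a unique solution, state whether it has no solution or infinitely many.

Row-reduce the augmented matrix:
R1 ← R1 / (4).
R2 ← R2 − 22·R1.
R3 ← R3 − 5·R1.
R4 ← R4 − 5·R1.
R2 ← R2 / (-21/2).
R1 ← R1 − 5/4·R2.
R3 ← R3 + 41/4·R2.
R4 ← R4 + 21/4·R2.
R3 ← R3 / (-142/21).
R1 ← R1 − 25/21·R3.
R2 ← R2 − 1/21·R3.
R4 reduces to 0 = 0, so the extra equation is consistent.
Reading off the reduced rows gives x_1 = 5, x_2 = 2, x_3 = 5.

x_1 = 5, x_2 = 2, x_3 = 5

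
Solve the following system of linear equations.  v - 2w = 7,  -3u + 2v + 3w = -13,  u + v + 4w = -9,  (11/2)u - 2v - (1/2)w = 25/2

no solution

Row-reduce:
Swap R1 and R2.
R1 ← R1 / (-3).
R3 ← R3 − 1·R1.
R4 ← R4 − 11/2·R1.
R1 ← R1 + 2/3·R2.
R3 ← R3 − 5/3·R2.
R4 ← R4 − 5/3·R2.
R3 ← R3 / (25/3).
R1 ← R1 + 7/3·R3.
R2 ← R2 + 2·R3.
R4 ← R4 − 25/3·R3.
Row 4 reduces to 0 = 2, a contradiction. The system is inconsistent.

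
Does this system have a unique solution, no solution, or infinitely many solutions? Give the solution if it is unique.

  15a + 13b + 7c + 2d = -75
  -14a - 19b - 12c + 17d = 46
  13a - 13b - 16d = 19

Row-reduce:
R1 ← R1 / (15).
R2 ← R2 + 14·R1.
R3 ← R3 − 13·R1.
R2 ← R2 / (-103/15).
R1 ← R1 − 13/15·R2.
R3 ← R3 + 364/15·R2.
R3 ← R3 / (1365/103).
R1 ← R1 + 23/103·R3.
R2 ← R2 − 82/103·R3.
Rank is 3 with 4 unknowns, leaving d free.

infinitely many solutions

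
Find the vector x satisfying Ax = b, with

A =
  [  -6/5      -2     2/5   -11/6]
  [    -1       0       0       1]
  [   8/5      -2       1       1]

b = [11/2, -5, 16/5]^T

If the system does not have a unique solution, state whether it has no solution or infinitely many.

infinitely many solutions

Row-reduce:
R1 ← R1 / (-6/5).
R2 ← R2 + 1·R1.
R3 ← R3 − 8/5·R1.
R2 ← R2 / (5/3).
R1 ← R1 − 5/3·R2.
R3 ← R3 + 14/3·R2.
R3 ← R3 / (3/5).
R2 ← R2 + 1/5·R3.
Rank is 3 with 4 unknowns, leaving x_4 free.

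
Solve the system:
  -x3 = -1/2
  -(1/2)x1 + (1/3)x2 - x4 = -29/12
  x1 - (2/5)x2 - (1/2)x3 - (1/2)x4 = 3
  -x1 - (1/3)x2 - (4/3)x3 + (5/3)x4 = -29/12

Row-reduce the augmented matrix:
Swap R1 and R2.
R1 ← R1 / (-1/2).
R3 ← R3 − 1·R1.
R4 ← R4 + 1·R1.
Swap R2 and R3.
R2 ← R2 / (4/15).
R1 ← R1 + 2/3·R2.
R4 ← R4 + 1·R2.
R3 ← R3 / (-1).
R1 ← R1 + 5/4·R3.
R2 ← R2 + 15/8·R3.
R4 ← R4 + 77/24·R3.
R4 ← R4 / (-137/24).
R1 ← R1 + 17/4·R4.
R2 ← R2 + 75/8·R4.
Reading off the reduced rows gives x1 = 3, x2 = -5/4, x3 = 1/2, x4 = 1/2.

x1 = 3, x2 = -5/4, x3 = 1/2, x4 = 1/2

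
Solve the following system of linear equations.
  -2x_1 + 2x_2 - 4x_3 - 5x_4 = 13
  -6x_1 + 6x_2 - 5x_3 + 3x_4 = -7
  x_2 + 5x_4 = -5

Row-reduce:
R1 ← R1 / (-2).
R2 ← R2 + 6·R1.
Swap R2 and R3.
R1 ← R1 + 1·R2.
R3 ← R3 / (7).
R1 ← R1 − 2·R3.
Rank is 3 with 4 unknowns, leaving x_4 free.

infinitely many solutions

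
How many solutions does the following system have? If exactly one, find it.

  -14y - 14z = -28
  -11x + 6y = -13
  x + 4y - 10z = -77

x = -1, y = -4, z = 6

Row-reduce the augmented matrix:
Swap R1 and R2.
R1 ← R1 / (-11).
R3 ← R3 − 1·R1.
R2 ← R2 / (-14).
R1 ← R1 + 6/11·R2.
R3 ← R3 − 50/11·R2.
R3 ← R3 / (-160/11).
R1 ← R1 − 6/11·R3.
R2 ← R2 − 1·R3.
Reading off the reduced rows gives x = -1, y = -4, z = 6.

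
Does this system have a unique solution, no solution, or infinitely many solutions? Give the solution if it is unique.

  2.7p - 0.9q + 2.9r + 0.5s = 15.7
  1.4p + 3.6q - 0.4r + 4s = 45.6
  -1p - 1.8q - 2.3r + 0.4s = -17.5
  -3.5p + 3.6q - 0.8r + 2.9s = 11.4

p = 6, q = 6, r = 1, s = 4

Row-reduce the augmented matrix:
R1 ← R1 / (27/10).
R2 ← R2 − 7/5·R1.
R3 ← R3 + 1·R1.
R4 ← R4 + 7/2·R1.
R2 ← R2 / (61/15).
R1 ← R1 + 1/3·R2.
R3 ← R3 + 32/15·R2.
R4 ← R4 − 73/30·R2.
R3 ← R3 / (-1357/610).
R1 ← R1 − 56/61·R3.
R2 ← R2 + 257/549·R3.
R4 ← R4 − 250/61·R3.
R4 ← R4 / (81463/13570).
R1 ← R1 − 2094/1357·R4.
R2 ← R2 − 4687/12213·R4.
R3 ← R3 + 1554/1357·R4.
Reading off the reduced rows gives p = 6, q = 6, r = 1, s = 4.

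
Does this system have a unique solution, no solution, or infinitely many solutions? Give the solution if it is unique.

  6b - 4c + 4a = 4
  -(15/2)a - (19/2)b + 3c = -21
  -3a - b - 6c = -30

Row-reduce:
R1 ← R1 / (4).
R2 ← R2 + 15/2·R1.
R3 ← R3 + 3·R1.
R2 ← R2 / (7/4).
R1 ← R1 − 3/2·R2.
R3 ← R3 − 7/2·R2.
Rank is 2 with 3 unknowns, leaving c free.

infinitely many solutions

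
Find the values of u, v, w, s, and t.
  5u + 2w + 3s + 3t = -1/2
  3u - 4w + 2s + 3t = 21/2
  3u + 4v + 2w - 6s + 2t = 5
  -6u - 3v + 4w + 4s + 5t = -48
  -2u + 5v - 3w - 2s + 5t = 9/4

u = 5/2, v = 3, w = -11/4, s = 1/2, t = -3

Row-reduce the augmented matrix:
R1 ← R1 / (5).
R2 ← R2 − 3·R1.
R3 ← R3 − 3·R1.
R4 ← R4 + 6·R1.
R5 ← R5 + 2·R1.
Swap R2 and R3.
R2 ← R2 / (4).
R4 ← R4 + 3·R2.
R5 ← R5 − 5·R2.
R3 ← R3 / (-26/5).
R1 ← R1 − 2/5·R3.
R2 ← R2 − 1/5·R3.
R4 ← R4 − 7·R3.
R5 ← R5 + 16/5·R3.
R4 ← R4 / (105/52).
R1 ← R1 − 8/13·R4.
R2 ← R2 + 101/52·R4.
R3 ← R3 + 1/26·R4.
R5 ← R5 − 459/52·R4.
R5 ← R5 / (-401/10).
R1 ← R1 + 37/15·R5.
R2 ← R2 − 151/15·R5.
R3 ← R3 + 1/30·R5.
R4 ← R4 − 77/15·R5.
Reading off the reduced rows gives u = 5/2, v = 3, w = -11/4, s = 1/2, t = -3.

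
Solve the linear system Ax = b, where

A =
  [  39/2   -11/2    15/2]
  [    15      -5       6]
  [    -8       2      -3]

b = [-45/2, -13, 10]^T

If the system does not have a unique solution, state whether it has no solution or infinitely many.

no solution

Row-reduce:
R1 ← R1 / (39/2).
R2 ← R2 − 15·R1.
R3 ← R3 + 8·R1.
R2 ← R2 / (-10/13).
R1 ← R1 + 11/39·R2.
R3 ← R3 + 10/39·R2.
Row 3 reduces to 0 = -2/3, a contradiction. The system is inconsistent.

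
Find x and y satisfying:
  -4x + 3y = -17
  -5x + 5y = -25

x = 2, y = -3

Row-reduce the augmented matrix:
R1 ← R1 / (-4).
R2 ← R2 + 5·R1.
R2 ← R2 / (5/4).
R1 ← R1 + 3/4·R2.
Reading off the reduced rows gives x = 2, y = -3.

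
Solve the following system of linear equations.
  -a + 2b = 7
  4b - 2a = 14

infinitely many solutions

Row-reduce:
R1 ← R1 / (-1).
R2 ← R2 + 2·R1.
Rank is 1 with 2 unknowns, leaving b free.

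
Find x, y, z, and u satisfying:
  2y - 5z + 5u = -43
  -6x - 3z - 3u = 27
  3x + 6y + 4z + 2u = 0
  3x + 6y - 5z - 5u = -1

x = -4, y = 1, z = 4, u = -5

Row-reduce the augmented matrix:
Swap R1 and R2.
R1 ← R1 / (-6).
R3 ← R3 − 3·R1.
R4 ← R4 − 3·R1.
R2 ← R2 / (2).
R3 ← R3 − 6·R2.
R4 ← R4 − 6·R2.
R3 ← R3 / (35/2).
R1 ← R1 − 1/2·R3.
R2 ← R2 + 5/2·R3.
R4 ← R4 − 17/2·R3.
R4 ← R4 / (-506/35).
R1 ← R1 − 32/35·R4.
R2 ← R2 − 3/7·R4.
R3 ← R3 + 29/35·R4.
Reading off the reduced rows gives x = -4, y = 1, z = 4, u = -5.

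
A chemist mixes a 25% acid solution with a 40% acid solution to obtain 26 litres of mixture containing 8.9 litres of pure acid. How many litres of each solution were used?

Let a = litres of solution A, b = litres of solution B.
  a + b = 26
  (1/4)a + (2/5)b = 89/10
From equation 1: a = 26 − b.
Substitute into equation 2 and solve: b = 16.
Then a = 10.

litres of solution A: 10, litres of solution B: 16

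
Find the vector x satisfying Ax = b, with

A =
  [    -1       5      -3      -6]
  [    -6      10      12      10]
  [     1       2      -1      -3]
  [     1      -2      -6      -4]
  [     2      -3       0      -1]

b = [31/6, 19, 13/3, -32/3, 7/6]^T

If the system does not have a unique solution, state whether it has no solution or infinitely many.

x_1 = 1/3, x_2 = 1/2, x_3 = 3, x_4 = -2

Row-reduce the augmented matrix:
R1 ← R1 / (-1).
R2 ← R2 + 6·R1.
R3 ← R3 − 1·R1.
R4 ← R4 − 1·R1.
R5 ← R5 − 2·R1.
R2 ← R2 / (-20).
R1 ← R1 + 5·R2.
R3 ← R3 − 7·R2.
R4 ← R4 − 3·R2.
R5 ← R5 − 7·R2.
R3 ← R3 / (13/2).
R1 ← R1 + 9/2·R3.
R2 ← R2 + 3/2·R3.
R4 ← R4 + 9/2·R3.
R5 ← R5 − 9/2·R3.
R4 ← R4 / (118/65).
R1 ← R1 + 38/65·R4.
R2 ← R2 + 43/65·R4.
R3 ← R3 − 71/65·R4.
R5 ← R5 + 118/65·R4.
R5 reduces to 0 = 0, so the extra equation is consistent.
Reading off the reduced rows gives x_1 = 1/3, x_2 = 1/2, x_3 = 3, x_4 = -2.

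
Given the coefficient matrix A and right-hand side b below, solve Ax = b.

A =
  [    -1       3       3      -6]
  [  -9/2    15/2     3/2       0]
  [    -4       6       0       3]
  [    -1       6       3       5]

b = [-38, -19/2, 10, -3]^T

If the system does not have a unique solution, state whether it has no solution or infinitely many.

Row-reduce:
R1 ← R1 / (-1).
R2 ← R2 + 9/2·R1.
R3 ← R3 + 4·R1.
R4 ← R4 + 1·R1.
R2 ← R2 / (-6).
R1 ← R1 + 3·R2.
R3 ← R3 + 6·R2.
R4 ← R4 − 3·R2.
Swap R3 and R4.
R3 ← R3 / (-6).
R1 ← R1 − 3·R3.
R2 ← R2 − 2·R3.
Row 4 reduces to 0 = 1/2, a contradiction. The system is inconsistent.

no solution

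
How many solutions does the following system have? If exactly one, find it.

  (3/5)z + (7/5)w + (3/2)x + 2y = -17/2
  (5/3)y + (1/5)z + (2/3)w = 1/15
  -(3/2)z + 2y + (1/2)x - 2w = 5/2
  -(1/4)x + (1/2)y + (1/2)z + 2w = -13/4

Row-reduce the augmented matrix:
R1 ← R1 / (3/2).
R3 ← R3 − 1/2·R1.
R4 ← R4 + 1/4·R1.
R2 ← R2 / (5/3).
R1 ← R1 − 4/3·R2.
R3 ← R3 − 4/3·R2.
R4 ← R4 − 5/6·R2.
R3 ← R3 / (-93/50).
R1 ← R1 − 6/25·R3.
R2 ← R2 − 3/25·R3.
R4 ← R4 − 1/2·R3.
R4 ← R4 / (339/310).
R1 ← R1 − 2/155·R4.
R2 ← R2 − 32/155·R4.
R3 ← R3 − 50/31·R4.
Reading off the reduced rows gives x = -5, y = 1, z = 2, w = -3.

x = -5, y = 1, z = 2, w = -3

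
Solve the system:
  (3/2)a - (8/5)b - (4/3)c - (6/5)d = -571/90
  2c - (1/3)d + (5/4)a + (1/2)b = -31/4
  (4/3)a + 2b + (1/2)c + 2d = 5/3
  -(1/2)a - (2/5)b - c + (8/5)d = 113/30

a = -3, b = 3, c = -8/3, d = 1/2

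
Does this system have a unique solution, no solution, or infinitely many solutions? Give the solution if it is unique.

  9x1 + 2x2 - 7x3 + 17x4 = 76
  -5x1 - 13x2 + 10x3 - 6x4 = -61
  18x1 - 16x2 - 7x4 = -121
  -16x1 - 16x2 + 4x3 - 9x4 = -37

x1 = -3, x2 = 2, x3 = -2, x4 = 5

Row-reduce the augmented matrix:
R1 ← R1 / (9).
R2 ← R2 + 5·R1.
R3 ← R3 − 18·R1.
R4 ← R4 + 16·R1.
R2 ← R2 / (-107/9).
R1 ← R1 − 2/9·R2.
R3 ← R3 + 20·R2.
R4 ← R4 + 112/9·R2.
R3 ← R3 / (398/107).
R1 ← R1 + 71/107·R3.
R2 ← R2 + 55/107·R3.
R4 ← R4 + 1588/107·R3.
R4 ← R4 / (-33649/199).
R1 ← R1 + 2545/398·R4.
R2 ← R2 + 2689/398·R4.
R3 ← R3 + 5007/398·R4.
Reading off the reduced rows gives x1 = -3, x2 = 2, x3 = -2, x4 = 5.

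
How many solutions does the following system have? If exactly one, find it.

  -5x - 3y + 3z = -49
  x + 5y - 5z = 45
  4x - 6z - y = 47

x = 5, y = 3, z = -5

Row-reduce the augmented matrix:
R1 ← R1 / (-5).
R2 ← R2 − 1·R1.
R3 ← R3 − 4·R1.
R2 ← R2 / (22/5).
R1 ← R1 − 3/5·R2.
R3 ← R3 + 17/5·R2.
R3 ← R3 / (-7).
R2 ← R2 + 1·R3.
Reading off the reduced rows gives x = 5, y = 3, z = -5.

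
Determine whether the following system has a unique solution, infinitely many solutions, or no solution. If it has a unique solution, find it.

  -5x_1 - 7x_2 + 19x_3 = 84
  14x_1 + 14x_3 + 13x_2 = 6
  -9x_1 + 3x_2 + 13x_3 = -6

Row-reduce the augmented matrix:
R1 ← R1 / (-5).
R2 ← R2 − 14·R1.
R3 ← R3 + 9·R1.
R2 ← R2 / (-33/5).
R1 ← R1 − 7/5·R2.
R3 ← R3 − 78/5·R2.
R3 ← R3 / (1514/11).
R1 ← R1 − 115/11·R3.
R2 ← R2 + 112/11·R3.
Reading off the reduced rows gives x_1 = 3, x_2 = -6, x_3 = 3.

x_1 = 3, x_2 = -6, x_3 = 3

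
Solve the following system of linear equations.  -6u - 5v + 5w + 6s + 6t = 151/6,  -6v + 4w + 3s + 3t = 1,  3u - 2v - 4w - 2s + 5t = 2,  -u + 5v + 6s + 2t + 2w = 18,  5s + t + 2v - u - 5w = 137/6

Row-reduce the augmented matrix:
R1 ← R1 / (-6).
R3 ← R3 − 3·R1.
R4 ← R4 + 1·R1.
R5 ← R5 + 1·R1.
R2 ← R2 / (-6).
R1 ← R1 − 5/6·R2.
R3 ← R3 + 9/2·R2.
R4 ← R4 − 35/6·R2.
R5 ← R5 − 17/6·R2.
R3 ← R3 / (-9/2).
R1 ← R1 + 5/18·R3.
R2 ← R2 + 2/3·R3.
R4 ← R4 − 91/18·R3.
R5 ← R5 + 71/18·R3.
R4 ← R4 / (1055/162).
R1 ← R1 + 41/81·R4.
R2 ← R2 + 17/54·R4.
R3 ← R3 − 5/18·R4.
R5 ← R5 − 1055/162·R4.
R5 ← R5 / (-14).
R1 ← R1 + 139/1055·R5.
R2 ← R2 + 897/1055·R5.
R3 ← R3 + 363/211·R5.
R4 ← R4 − 1681/1055·R5.
Reading off the reduced rows gives u = -7/3, v = 2/3, w = -3/2, s = 2, t = 5/3.

u = -7/3, v = 2/3, w = -3/2, s = 2, t = 5/3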